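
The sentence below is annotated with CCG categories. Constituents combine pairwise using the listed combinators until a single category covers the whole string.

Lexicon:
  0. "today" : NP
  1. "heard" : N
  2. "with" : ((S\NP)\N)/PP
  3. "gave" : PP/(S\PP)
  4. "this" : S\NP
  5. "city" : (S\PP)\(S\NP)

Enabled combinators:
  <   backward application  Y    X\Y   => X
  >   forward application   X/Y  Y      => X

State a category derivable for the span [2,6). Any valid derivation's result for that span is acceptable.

(S\NP)\N

[0,6] S   <
  [0,1] "today" : NP
  [1,6] S\NP   <
    [1,2] "heard" : N
    [2,6] (S\NP)\N   >
      [2,3] "with" : ((S\NP)\N)/PP
      [3,6] PP   >
        [3,4] "gave" : PP/(S\PP)
        [4,6] S\PP   <
          [4,5] "this" : S\NP
          [5,6] "city" : (S\PP)\(S\NP)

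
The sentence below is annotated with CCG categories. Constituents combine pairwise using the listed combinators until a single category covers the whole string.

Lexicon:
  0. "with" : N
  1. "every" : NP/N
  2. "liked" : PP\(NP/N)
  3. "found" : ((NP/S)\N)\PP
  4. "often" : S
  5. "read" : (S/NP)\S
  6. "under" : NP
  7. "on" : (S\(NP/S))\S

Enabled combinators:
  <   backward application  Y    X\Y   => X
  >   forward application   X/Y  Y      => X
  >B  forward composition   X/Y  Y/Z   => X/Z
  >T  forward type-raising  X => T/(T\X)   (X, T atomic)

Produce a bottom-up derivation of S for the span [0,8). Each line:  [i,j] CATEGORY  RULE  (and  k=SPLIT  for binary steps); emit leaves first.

[0,8] S   <
  [0,4] NP/S   <
    [0,1] "with" : N
    [1,4] (NP/S)\N   <
      [1,3] PP   <
        [1,2] "every" : NP/N
        [2,3] "liked" : PP\(NP/N)
      [3,4] "found" : ((NP/S)\N)\PP
  [4,8] S\(NP/S)   <
    [4,7] S   >
      [4,6] S/NP   <
        [4,5] "often" : S
        [5,6] "read" : (S/NP)\S
      [6,7] "under" : NP
    [7,8] "on" : (S\(NP/S))\S

[0,1] N  lex  "with"
[1,2] NP/N  lex  "every"
[2,3] PP\(NP/N)  lex  "liked"
[1,3] PP  <  k=2
[3,4] ((NP/S)\N)\PP  lex  "found"
[1,4] (NP/S)\N  <  k=3
[0,4] NP/S  <  k=1
[4,5] S  lex  "often"
[5,6] (S/NP)\S  lex  "read"
[4,6] S/NP  <  k=5
[6,7] NP  lex  "under"
[4,7] S  >  k=6
[7,8] (S\(NP/S))\S  lex  "on"
[4,8] S\(NP/S)  <  k=7
[0,8] S  <  k=4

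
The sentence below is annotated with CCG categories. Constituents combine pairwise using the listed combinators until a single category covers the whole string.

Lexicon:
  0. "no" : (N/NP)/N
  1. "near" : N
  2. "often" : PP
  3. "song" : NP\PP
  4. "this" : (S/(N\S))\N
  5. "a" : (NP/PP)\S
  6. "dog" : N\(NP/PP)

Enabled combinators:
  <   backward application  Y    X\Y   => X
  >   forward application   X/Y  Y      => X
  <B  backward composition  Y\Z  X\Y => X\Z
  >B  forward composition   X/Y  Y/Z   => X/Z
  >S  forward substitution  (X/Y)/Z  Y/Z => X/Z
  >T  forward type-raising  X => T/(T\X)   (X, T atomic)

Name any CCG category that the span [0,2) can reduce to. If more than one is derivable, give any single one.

[0,7] S   >
  [0,5] S/(N\S)   <
    [0,4] N   >
      [0,2] N/NP   >
        [0,1] "no" : (N/NP)/N
        [1,2] "near" : N
      [2,4] NP   >
        [2,3] NP/(NP\PP)   >T
          [2,3] "often" : PP
        [3,4] "song" : NP\PP
    [4,5] "this" : (S/(N\S))\N
  [5,7] N\S   <B
    [5,6] "a" : (NP/PP)\S
    [6,7] "dog" : N\(NP/PP)

N/NP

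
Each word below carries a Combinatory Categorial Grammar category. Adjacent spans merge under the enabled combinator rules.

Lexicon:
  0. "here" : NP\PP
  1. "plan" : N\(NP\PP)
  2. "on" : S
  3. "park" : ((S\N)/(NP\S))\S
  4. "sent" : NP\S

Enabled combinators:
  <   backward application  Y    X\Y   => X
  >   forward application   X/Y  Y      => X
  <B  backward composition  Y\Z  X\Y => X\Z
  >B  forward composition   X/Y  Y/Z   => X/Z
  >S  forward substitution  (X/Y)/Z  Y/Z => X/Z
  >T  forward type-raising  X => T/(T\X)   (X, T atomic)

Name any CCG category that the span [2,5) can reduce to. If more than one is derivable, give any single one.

[0,5] S   <
  [0,2] N   <
    [0,1] "here" : NP\PP
    [1,2] "plan" : N\(NP\PP)
  [2,5] S\N   >
    [2,4] (S\N)/(NP\S)   <
      [2,3] "on" : S
      [3,4] "park" : ((S\N)/(NP\S))\S
    [4,5] "sent" : NP\S

S\N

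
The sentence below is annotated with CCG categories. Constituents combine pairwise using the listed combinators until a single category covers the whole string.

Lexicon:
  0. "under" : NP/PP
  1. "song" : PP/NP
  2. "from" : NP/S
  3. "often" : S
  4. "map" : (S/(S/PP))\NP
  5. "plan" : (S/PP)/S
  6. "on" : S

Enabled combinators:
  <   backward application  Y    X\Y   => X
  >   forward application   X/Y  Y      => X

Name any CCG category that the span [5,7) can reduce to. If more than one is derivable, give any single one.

S/PP

[0,7] S   >
  [0,5] S/(S/PP)   <
    [0,4] NP   >
      [0,1] "under" : NP/PP
      [1,4] PP   >
        [1,2] "song" : PP/NP
        [2,4] NP   >
          [2,3] "from" : NP/S
          [3,4] "often" : S
    [4,5] "map" : (S/(S/PP))\NP
  [5,7] S/PP   >
    [5,6] "plan" : (S/PP)/S
    [6,7] "on" : S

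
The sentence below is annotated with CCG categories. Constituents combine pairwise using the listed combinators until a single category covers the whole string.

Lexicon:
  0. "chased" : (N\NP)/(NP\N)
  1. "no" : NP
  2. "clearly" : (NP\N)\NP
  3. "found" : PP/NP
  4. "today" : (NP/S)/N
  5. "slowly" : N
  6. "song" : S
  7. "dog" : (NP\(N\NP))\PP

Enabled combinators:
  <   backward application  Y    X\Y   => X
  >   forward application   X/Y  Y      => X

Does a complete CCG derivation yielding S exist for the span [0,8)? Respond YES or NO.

NO

(N\NP)/(NP\N) NP (NP\N)\NP PP/NP (NP/S)/N N S (NP\(N\NP))\PP
CKY chart[0,8] = {NP}; S ∉ chart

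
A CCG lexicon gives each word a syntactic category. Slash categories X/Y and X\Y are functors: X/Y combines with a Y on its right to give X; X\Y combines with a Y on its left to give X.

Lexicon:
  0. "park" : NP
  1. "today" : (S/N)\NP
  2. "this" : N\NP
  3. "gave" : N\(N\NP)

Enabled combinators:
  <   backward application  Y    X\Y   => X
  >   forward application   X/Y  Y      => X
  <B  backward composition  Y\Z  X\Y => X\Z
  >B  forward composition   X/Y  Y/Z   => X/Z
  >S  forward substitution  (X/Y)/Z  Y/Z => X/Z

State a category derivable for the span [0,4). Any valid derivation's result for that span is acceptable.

S

[0,4] S   >
  [0,2] S/N   <
    [0,1] "park" : NP
    [1,2] "today" : (S/N)\NP
  [2,4] N   <
    [2,3] "this" : N\NP
    [3,4] "gave" : N\(N\NP)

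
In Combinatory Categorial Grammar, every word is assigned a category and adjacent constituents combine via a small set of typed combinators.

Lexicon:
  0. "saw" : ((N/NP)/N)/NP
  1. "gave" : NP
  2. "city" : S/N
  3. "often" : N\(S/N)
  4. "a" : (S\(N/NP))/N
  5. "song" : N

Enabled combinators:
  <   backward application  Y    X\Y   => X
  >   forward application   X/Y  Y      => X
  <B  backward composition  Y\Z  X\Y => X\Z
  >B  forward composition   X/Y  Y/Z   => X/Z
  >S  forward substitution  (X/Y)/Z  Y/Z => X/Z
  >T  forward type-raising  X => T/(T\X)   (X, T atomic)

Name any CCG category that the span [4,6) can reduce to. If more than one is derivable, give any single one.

S\(N/NP)

[0,6] S   <
  [0,4] N/NP   >
    [0,2] (N/NP)/N   >
      [0,1] "saw" : ((N/NP)/N)/NP
      [1,2] "gave" : NP
    [2,4] N   <
      [2,3] "city" : S/N
      [3,4] "often" : N\(S/N)
  [4,6] S\(N/NP)   >
    [4,5] "a" : (S\(N/NP))/N
    [5,6] "song" : N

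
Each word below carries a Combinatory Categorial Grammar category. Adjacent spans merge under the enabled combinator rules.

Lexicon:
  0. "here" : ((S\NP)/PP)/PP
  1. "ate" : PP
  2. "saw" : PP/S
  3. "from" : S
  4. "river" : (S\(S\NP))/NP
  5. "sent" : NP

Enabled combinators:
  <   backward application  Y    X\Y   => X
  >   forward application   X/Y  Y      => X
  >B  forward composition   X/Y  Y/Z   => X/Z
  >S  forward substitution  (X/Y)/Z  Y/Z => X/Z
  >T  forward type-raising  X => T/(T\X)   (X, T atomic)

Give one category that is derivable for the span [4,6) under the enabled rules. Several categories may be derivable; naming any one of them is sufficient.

S\(S\NP)

[0,6] S   <
  [0,4] S\NP   >
    [0,2] (S\NP)/PP   >
      [0,1] "here" : ((S\NP)/PP)/PP
      [1,2] "ate" : PP
    [2,4] PP   >
      [2,3] "saw" : PP/S
      [3,4] "from" : S
  [4,6] S\(S\NP)   >
    [4,5] "river" : (S\(S\NP))/NP
    [5,6] "sent" : NP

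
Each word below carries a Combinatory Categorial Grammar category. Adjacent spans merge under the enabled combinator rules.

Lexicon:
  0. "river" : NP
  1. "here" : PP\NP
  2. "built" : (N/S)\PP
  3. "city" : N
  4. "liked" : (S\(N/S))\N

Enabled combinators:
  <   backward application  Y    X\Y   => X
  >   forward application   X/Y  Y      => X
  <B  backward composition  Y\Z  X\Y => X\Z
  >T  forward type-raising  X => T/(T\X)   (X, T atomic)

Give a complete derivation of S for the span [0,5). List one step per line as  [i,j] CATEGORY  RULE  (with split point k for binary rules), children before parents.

[0,1] NP  lex  "river"
[1,2] PP\NP  lex  "here"
[2,3] (N/S)\PP  lex  "built"
[3,4] N  lex  "city"
[4,5] (S\(N/S))\N  lex  "liked"
[3,5] S\(N/S)  <  k=4
[2,5] S\PP  <B  k=3
[1,5] S\NP  <B  k=2
[0,5] S  <  k=1

[0,5] S   <
  [0,1] "river" : NP
  [1,5] S\NP   <B
    [1,2] "here" : PP\NP
    [2,5] S\PP   <B
      [2,3] "built" : (N/S)\PP
      [3,5] S\(N/S)   <
        [3,4] "city" : N
        [4,5] "liked" : (S\(N/S))\N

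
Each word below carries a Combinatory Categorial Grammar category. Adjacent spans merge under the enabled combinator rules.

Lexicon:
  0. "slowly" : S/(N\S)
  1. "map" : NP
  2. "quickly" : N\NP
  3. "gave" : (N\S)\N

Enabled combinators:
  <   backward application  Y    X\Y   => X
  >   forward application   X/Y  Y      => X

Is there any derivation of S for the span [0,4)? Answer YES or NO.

YES

[0,4] S   >
  [0,1] "slowly" : S/(N\S)
  [1,4] N\S   <
    [1,3] N   <
      [1,2] "map" : NP
      [2,3] "quickly" : N\NP
    [3,4] "gave" : (N\S)\N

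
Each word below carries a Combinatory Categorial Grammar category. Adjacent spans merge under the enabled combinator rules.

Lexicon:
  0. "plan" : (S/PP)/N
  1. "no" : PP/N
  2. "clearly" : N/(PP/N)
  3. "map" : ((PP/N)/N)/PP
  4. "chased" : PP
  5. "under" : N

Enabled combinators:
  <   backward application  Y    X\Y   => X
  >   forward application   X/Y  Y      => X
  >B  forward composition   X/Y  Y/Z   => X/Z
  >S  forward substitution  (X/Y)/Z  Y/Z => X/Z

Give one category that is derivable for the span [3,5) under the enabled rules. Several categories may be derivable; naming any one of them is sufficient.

[0,6] S   >
  [0,2] S/N   >S
    [0,1] "plan" : (S/PP)/N
    [1,2] "no" : PP/N
  [2,6] N   >
    [2,3] "clearly" : N/(PP/N)
    [3,6] PP/N   >
      [3,5] (PP/N)/N   >
        [3,4] "map" : ((PP/N)/N)/PP
        [4,5] "chased" : PP
      [5,6] "under" : N

(PP/N)/N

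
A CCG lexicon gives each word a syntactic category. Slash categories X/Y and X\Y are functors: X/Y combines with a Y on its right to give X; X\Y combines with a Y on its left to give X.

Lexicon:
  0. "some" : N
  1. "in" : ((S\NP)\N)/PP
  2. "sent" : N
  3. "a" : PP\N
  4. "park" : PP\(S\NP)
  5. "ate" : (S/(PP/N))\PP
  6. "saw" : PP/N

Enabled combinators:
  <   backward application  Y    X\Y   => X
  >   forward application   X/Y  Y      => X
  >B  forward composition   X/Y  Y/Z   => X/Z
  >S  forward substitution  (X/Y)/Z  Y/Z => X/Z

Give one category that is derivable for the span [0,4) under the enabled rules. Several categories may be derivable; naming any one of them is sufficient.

[0,7] S   >
  [0,6] S/(PP/N)   <
    [0,5] PP   <
      [0,4] S\NP   <
        [0,1] "some" : N
        [1,4] (S\NP)\N   >
          [1,2] "in" : ((S\NP)\N)/PP
          [2,4] PP   <
            [2,3] "sent" : N
            [3,4] "a" : PP\N
      [4,5] "park" : PP\(S\NP)
    [5,6] "ate" : (S/(PP/N))\PP
  [6,7] "saw" : PP/N

S\NP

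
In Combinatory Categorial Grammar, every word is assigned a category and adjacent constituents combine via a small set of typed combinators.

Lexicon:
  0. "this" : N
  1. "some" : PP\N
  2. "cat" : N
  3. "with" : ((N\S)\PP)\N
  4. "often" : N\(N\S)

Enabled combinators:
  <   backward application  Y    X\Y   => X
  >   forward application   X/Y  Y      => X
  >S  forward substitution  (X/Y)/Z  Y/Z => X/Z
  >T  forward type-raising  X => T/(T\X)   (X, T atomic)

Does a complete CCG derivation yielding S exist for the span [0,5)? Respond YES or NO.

NO

N PP\N N ((N\S)\PP)\N N\(N\S)
CKY chart[0,5] = {N, N/(N\N), NP/(NP\N), PP/(PP\N), S/(S\N)}; S ∉ chart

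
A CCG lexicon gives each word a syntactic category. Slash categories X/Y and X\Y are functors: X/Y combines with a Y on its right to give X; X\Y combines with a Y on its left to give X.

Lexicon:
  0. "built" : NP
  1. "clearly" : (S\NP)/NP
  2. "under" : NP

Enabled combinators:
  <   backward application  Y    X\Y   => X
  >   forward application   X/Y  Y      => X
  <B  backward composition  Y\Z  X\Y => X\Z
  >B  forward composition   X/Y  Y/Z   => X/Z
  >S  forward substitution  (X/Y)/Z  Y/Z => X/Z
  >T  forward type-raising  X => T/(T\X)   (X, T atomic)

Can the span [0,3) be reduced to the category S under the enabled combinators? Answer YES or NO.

YES

[0,3] S   <
  [0,1] "built" : NP
  [1,3] S\NP   >
    [1,2] "clearly" : (S\NP)/NP
    [2,3] "under" : NP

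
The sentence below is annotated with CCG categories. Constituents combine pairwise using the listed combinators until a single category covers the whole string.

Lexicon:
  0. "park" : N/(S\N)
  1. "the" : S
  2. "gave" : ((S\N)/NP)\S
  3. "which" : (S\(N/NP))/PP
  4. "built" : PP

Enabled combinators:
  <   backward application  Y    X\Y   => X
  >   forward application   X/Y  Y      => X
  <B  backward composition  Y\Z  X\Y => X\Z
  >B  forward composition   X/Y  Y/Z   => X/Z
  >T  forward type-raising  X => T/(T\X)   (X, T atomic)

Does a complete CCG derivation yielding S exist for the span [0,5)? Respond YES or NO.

[0,5] S   <
  [0,3] N/NP   >B
    [0,1] "park" : N/(S\N)
    [1,3] (S\N)/NP   <
      [1,2] "the" : S
      [2,3] "gave" : ((S\N)/NP)\S
  [3,5] S\(N/NP)   >
    [3,4] "which" : (S\(N/NP))/PP
    [4,5] "built" : PP

YES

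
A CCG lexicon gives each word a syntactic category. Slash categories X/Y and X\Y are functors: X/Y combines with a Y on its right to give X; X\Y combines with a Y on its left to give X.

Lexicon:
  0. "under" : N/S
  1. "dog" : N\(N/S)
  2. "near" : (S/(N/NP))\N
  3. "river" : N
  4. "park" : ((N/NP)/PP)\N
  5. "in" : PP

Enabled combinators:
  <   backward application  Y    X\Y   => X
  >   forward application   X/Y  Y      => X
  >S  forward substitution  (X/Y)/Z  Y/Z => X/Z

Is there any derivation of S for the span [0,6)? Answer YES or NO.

[0,6] S   >
  [0,3] S/(N/NP)   <
    [0,2] N   <
      [0,1] "under" : N/S
      [1,2] "dog" : N\(N/S)
    [2,3] "near" : (S/(N/NP))\N
  [3,6] N/NP   >
    [3,5] (N/NP)/PP   <
      [3,4] "river" : N
      [4,5] "park" : ((N/NP)/PP)\N
    [5,6] "in" : PP

YES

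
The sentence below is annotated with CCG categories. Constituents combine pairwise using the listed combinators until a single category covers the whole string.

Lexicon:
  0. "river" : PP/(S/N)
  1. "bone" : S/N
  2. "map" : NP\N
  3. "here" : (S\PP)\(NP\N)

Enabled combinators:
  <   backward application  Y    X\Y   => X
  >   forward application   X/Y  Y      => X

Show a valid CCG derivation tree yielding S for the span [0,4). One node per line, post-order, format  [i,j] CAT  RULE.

[0,4] S   <
  [0,2] PP   >
    [0,1] "river" : PP/(S/N)
    [1,2] "bone" : S/N
  [2,4] S\PP   <
    [2,3] "map" : NP\N
    [3,4] "here" : (S\PP)\(NP\N)

[0,1] PP/(S/N)  lex  "river"
[1,2] S/N  lex  "bone"
[0,2] PP  >  k=1
[2,3] NP\N  lex  "map"
[3,4] (S\PP)\(NP\N)  lex  "here"
[2,4] S\PP  <  k=3
[0,4] S  <  k=2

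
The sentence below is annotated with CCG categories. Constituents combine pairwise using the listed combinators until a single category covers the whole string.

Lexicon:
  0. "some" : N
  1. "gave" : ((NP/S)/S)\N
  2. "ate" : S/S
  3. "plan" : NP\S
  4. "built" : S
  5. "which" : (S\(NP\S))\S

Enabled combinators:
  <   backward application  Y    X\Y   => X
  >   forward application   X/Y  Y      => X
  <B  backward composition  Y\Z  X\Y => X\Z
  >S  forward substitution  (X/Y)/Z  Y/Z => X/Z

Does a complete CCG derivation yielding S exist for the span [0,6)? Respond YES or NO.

N ((NP/S)/S)\N S/S NP\S S (S\(NP\S))\S
CKY chart[0,6] = {NP, NP/S}; S ∉ chart

NO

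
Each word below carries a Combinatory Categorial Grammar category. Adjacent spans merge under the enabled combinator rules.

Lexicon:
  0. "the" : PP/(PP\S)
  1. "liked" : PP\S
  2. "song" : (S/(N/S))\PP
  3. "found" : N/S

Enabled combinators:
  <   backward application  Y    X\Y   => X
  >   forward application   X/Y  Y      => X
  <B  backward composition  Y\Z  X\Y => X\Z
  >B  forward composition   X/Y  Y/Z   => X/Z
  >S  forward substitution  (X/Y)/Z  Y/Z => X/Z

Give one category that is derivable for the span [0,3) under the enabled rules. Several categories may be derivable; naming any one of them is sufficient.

[0,4] S   >
  [0,3] S/(N/S)   <
    [0,2] PP   >
      [0,1] "the" : PP/(PP\S)
      [1,2] "liked" : PP\S
    [2,3] "song" : (S/(N/S))\PP
  [3,4] "found" : N/S

S/(N/S)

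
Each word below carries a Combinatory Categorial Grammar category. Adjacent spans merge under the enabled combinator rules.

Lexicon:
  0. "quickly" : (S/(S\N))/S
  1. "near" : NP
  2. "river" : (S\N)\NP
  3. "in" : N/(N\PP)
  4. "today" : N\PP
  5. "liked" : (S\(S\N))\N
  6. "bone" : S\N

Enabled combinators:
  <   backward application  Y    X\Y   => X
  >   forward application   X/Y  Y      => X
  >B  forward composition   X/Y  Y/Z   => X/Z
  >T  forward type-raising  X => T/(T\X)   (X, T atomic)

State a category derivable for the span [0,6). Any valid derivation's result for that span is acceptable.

[0,7] S   >
  [0,6] S/(S\N)   >
    [0,1] "quickly" : (S/(S\N))/S
    [1,6] S   <
      [1,3] S\N   <
        [1,2] "near" : NP
        [2,3] "river" : (S\N)\NP
      [3,6] S\(S\N)   <
        [3,5] N   >
          [3,4] "in" : N/(N\PP)
          [4,5] "today" : N\PP
        [5,6] "liked" : (S\(S\N))\N
  [6,7] "bone" : S\N

S/(S\N)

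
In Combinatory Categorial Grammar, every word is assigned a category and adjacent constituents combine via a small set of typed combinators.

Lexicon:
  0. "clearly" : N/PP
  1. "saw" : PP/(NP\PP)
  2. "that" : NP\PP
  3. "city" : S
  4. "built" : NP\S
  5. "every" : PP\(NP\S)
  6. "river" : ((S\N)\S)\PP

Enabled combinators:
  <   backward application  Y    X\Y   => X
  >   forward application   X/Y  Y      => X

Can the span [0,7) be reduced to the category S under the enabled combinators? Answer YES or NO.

YES

[0,7] S   <
  [0,3] N   >
    [0,1] "clearly" : N/PP
    [1,3] PP   >
      [1,2] "saw" : PP/(NP\PP)
      [2,3] "that" : NP\PP
  [3,7] S\N   <
    [3,4] "city" : S
    [4,7] (S\N)\S   <
      [4,6] PP   <
        [4,5] "built" : NP\S
        [5,6] "every" : PP\(NP\S)
      [6,7] "river" : ((S\N)\S)\PP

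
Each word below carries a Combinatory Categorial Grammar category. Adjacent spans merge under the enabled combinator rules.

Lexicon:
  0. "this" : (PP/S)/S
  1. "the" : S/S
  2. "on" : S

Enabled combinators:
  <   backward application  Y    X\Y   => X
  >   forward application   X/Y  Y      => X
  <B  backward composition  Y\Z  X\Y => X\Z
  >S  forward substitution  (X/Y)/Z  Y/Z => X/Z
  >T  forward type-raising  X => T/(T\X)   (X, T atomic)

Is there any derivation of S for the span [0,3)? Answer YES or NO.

NO

(PP/S)/S S/S S
CKY chart[0,3] = {N/(N\PP), NP/(NP\PP), PP, PP/(PP\PP), PP/S, S/(S\PP)}; S ∉ chart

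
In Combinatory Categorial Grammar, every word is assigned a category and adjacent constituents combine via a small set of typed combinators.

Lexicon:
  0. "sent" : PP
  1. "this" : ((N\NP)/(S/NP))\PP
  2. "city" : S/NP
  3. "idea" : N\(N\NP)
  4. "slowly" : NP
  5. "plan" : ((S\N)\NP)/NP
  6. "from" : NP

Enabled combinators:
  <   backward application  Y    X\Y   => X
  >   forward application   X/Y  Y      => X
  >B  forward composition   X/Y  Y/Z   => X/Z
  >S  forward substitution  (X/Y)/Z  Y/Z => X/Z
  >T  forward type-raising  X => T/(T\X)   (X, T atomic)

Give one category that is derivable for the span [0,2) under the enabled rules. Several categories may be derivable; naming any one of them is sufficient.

[0,7] S   <
  [0,4] N   <
    [0,3] N\NP   >
      [0,2] (N\NP)/(S/NP)   <
        [0,1] "sent" : PP
        [1,2] "this" : ((N\NP)/(S/NP))\PP
      [2,3] "city" : S/NP
    [3,4] "idea" : N\(N\NP)
  [4,7] S\N   <
    [4,5] "slowly" : NP
    [5,7] (S\N)\NP   >
      [5,6] "plan" : ((S\N)\NP)/NP
      [6,7] "from" : NP

(N\NP)/(S/NP)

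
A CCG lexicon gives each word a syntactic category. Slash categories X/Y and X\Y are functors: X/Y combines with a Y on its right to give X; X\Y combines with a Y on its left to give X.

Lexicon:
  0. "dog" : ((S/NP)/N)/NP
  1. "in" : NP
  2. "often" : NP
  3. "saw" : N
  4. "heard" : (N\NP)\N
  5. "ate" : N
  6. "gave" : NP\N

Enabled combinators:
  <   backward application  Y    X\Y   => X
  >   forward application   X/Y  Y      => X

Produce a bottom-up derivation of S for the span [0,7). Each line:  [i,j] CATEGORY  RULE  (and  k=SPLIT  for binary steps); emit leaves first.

[0,1] ((S/NP)/N)/NP  lex  "dog"
[1,2] NP  lex  "in"
[0,2] (S/NP)/N  >  k=1
[2,3] NP  lex  "often"
[3,4] N  lex  "saw"
[4,5] (N\NP)\N  lex  "heard"
[3,5] N\NP  <  k=4
[2,5] N  <  k=3
[0,5] S/NP  >  k=2
[5,6] N  lex  "ate"
[6,7] NP\N  lex  "gave"
[5,7] NP  <  k=6
[0,7] S  >  k=5

[0,7] S   >
  [0,5] S/NP   >
    [0,2] (S/NP)/N   >
      [0,1] "dog" : ((S/NP)/N)/NP
      [1,2] "in" : NP
    [2,5] N   <
      [2,3] "often" : NP
      [3,5] N\NP   <
        [3,4] "saw" : N
        [4,5] "heard" : (N\NP)\N
  [5,7] NP   <
    [5,6] "ate" : N
    [6,7] "gave" : NP\N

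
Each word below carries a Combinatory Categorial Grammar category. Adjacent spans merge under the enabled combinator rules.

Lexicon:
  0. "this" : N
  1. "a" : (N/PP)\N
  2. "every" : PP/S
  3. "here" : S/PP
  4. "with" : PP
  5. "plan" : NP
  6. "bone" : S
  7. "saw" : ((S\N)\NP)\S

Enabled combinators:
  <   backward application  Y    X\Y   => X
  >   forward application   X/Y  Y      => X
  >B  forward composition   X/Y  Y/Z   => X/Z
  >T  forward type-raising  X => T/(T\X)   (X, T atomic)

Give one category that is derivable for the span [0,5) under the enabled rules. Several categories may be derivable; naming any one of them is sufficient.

N

[0,8] S   <
  [0,5] N   >
    [0,4] N/PP   >B
      [0,3] N/S   >B
        [0,2] N/PP   <
          [0,1] "this" : N
          [1,2] "a" : (N/PP)\N
        [2,3] "every" : PP/S
      [3,4] "here" : S/PP
    [4,5] "with" : PP
  [5,8] S\N   <
    [5,6] "plan" : NP
    [6,8] (S\N)\NP   <
      [6,7] "bone" : S
      [7,8] "saw" : ((S\N)\NP)\S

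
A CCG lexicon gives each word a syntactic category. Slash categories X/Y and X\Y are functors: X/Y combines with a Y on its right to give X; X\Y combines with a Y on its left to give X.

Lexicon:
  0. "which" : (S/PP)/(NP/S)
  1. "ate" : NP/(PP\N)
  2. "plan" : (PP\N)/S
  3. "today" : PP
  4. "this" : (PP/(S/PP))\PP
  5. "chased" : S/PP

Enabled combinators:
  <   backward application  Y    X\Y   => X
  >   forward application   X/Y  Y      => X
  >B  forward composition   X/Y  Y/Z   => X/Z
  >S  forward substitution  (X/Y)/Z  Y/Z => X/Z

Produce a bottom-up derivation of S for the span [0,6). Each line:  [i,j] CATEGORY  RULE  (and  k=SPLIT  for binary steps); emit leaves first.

[0,6] S   >
  [0,3] S/PP   >
    [0,1] "which" : (S/PP)/(NP/S)
    [1,3] NP/S   >B
      [1,2] "ate" : NP/(PP\N)
      [2,3] "plan" : (PP\N)/S
  [3,6] PP   >
    [3,5] PP/(S/PP)   <
      [3,4] "today" : PP
      [4,5] "this" : (PP/(S/PP))\PP
    [5,6] "chased" : S/PP

[0,1] (S/PP)/(NP/S)  lex  "which"
[1,2] NP/(PP\N)  lex  "ate"
[2,3] (PP\N)/S  lex  "plan"
[1,3] NP/S  >B  k=2
[0,3] S/PP  >  k=1
[3,4] PP  lex  "today"
[4,5] (PP/(S/PP))\PP  lex  "this"
[3,5] PP/(S/PP)  <  k=4
[5,6] S/PP  lex  "chased"
[3,6] PP  >  k=5
[0,6] S  >  k=3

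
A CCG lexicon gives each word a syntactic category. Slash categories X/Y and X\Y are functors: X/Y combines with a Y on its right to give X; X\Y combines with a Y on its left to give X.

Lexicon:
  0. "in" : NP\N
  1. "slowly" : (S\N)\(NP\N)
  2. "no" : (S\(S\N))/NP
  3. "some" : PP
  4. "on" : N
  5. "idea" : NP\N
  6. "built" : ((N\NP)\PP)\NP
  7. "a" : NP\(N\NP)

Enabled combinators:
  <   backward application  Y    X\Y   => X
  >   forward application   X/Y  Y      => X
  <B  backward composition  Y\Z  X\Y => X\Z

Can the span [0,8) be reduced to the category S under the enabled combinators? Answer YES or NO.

YES

[0,8] S   <
  [0,2] S\N   <
    [0,1] "in" : NP\N
    [1,2] "slowly" : (S\N)\(NP\N)
  [2,8] S\(S\N)   >
    [2,3] "no" : (S\(S\N))/NP
    [3,8] NP   <
      [3,4] "some" : PP
      [4,8] NP\PP   <B
        [4,7] (N\NP)\PP   <
          [4,6] NP   <
            [4,5] "on" : N
            [5,6] "idea" : NP\N
          [6,7] "built" : ((N\NP)\PP)\NP
        [7,8] "a" : NP\(N\NP)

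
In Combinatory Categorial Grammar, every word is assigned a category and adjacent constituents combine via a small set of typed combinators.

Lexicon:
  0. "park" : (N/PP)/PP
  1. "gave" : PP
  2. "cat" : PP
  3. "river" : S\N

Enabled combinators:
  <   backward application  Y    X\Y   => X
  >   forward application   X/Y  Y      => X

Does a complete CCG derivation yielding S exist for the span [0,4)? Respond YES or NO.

[0,4] S   <
  [0,3] N   >
    [0,2] N/PP   >
      [0,1] "park" : (N/PP)/PP
      [1,2] "gave" : PP
    [2,3] "cat" : PP
  [3,4] "river" : S\N

YES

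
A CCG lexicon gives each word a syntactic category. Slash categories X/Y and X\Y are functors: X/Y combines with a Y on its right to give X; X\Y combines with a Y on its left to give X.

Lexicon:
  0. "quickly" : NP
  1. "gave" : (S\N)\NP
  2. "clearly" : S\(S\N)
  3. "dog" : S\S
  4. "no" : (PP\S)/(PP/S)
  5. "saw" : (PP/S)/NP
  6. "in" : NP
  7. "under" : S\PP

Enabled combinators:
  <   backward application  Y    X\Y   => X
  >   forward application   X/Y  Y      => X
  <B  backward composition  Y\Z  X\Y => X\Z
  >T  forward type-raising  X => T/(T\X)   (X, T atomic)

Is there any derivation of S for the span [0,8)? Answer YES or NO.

YES

[0,8] S   <
  [0,7] PP   <
    [0,3] S   <
      [0,2] S\N   <
        [0,1] "quickly" : NP
        [1,2] "gave" : (S\N)\NP
      [2,3] "clearly" : S\(S\N)
    [3,7] PP\S   <B
      [3,4] "dog" : S\S
      [4,7] PP\S   >
        [4,5] "no" : (PP\S)/(PP/S)
        [5,7] PP/S   >
          [5,6] "saw" : (PP/S)/NP
          [6,7] "in" : NP
  [7,8] "under" : S\PP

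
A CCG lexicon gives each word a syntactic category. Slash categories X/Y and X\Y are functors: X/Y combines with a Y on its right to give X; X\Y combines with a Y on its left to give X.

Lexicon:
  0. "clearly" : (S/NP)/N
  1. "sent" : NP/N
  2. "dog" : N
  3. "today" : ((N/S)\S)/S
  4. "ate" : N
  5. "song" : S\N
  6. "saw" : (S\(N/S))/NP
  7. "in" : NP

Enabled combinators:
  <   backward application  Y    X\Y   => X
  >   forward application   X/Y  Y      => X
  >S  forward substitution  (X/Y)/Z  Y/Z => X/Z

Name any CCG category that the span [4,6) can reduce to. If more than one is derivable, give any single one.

[0,8] S   <
  [0,6] N/S   <
    [0,3] S   >
      [0,2] S/N   >S
        [0,1] "clearly" : (S/NP)/N
        [1,2] "sent" : NP/N
      [2,3] "dog" : N
    [3,6] (N/S)\S   >
      [3,4] "today" : ((N/S)\S)/S
      [4,6] S   <
        [4,5] "ate" : N
        [5,6] "song" : S\N
  [6,8] S\(N/S)   >
    [6,7] "saw" : (S\(N/S))/NP
    [7,8] "in" : NP

S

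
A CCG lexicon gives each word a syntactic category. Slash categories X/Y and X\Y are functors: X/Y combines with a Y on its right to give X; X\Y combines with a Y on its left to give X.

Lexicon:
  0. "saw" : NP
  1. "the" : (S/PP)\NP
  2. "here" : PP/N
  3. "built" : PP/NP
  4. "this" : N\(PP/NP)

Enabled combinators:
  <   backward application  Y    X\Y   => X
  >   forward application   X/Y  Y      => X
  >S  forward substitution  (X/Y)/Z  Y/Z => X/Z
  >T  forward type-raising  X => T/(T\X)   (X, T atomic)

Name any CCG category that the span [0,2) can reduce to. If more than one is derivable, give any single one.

[0,5] S   >
  [0,2] S/PP   <
    [0,1] "saw" : NP
    [1,2] "the" : (S/PP)\NP
  [2,5] PP   >
    [2,3] "here" : PP/N
    [3,5] N   <
      [3,4] "built" : PP/NP
      [4,5] "this" : N\(PP/NP)

S/PP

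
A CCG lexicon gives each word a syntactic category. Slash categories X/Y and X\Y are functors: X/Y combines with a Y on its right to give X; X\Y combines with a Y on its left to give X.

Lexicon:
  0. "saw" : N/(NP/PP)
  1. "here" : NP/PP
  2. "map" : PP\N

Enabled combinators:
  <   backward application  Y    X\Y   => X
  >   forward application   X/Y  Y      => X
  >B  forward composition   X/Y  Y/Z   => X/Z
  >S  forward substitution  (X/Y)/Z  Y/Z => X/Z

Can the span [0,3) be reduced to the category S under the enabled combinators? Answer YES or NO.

N/(NP/PP) NP/PP PP\N
CKY chart[0,3] = {PP}; S ∉ chart

NO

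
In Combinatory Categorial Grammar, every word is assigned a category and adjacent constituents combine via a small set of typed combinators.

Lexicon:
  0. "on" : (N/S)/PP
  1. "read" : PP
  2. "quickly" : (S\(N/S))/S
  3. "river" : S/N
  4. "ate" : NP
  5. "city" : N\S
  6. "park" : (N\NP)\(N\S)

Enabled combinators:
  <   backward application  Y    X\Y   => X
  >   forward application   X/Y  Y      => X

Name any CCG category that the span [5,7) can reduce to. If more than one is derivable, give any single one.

N\NP

[0,7] S   <
  [0,2] N/S   >
    [0,1] "on" : (N/S)/PP
    [1,2] "read" : PP
  [2,7] S\(N/S)   >
    [2,3] "quickly" : (S\(N/S))/S
    [3,7] S   >
      [3,4] "river" : S/N
      [4,7] N   <
        [4,5] "ate" : NP
        [5,7] N\NP   <
          [5,6] "city" : N\S
          [6,7] "park" : (N\NP)\(N\S)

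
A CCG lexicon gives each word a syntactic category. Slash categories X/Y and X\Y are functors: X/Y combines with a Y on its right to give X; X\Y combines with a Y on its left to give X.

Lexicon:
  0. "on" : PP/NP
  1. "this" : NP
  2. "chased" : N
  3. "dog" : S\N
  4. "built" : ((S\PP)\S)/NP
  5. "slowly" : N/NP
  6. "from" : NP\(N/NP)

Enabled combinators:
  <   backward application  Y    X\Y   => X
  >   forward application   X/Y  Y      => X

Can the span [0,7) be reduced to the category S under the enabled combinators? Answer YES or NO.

YES

[0,7] S   <
  [0,2] PP   >
    [0,1] "on" : PP/NP
    [1,2] "this" : NP
  [2,7] S\PP   <
    [2,4] S   <
      [2,3] "chased" : N
      [3,4] "dog" : S\N
    [4,7] (S\PP)\S   >
      [4,5] "built" : ((S\PP)\S)/NP
      [5,7] NP   <
        [5,6] "slowly" : N/NP
        [6,7] "from" : NP\(N/NP)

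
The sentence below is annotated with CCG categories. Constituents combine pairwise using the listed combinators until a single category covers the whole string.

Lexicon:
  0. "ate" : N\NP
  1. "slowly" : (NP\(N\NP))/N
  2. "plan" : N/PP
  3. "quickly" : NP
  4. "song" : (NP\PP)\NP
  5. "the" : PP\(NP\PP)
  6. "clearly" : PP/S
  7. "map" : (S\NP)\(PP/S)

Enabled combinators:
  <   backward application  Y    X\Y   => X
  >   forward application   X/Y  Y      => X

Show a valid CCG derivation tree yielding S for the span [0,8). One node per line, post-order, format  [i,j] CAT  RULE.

[0,1] N\NP  lex  "ate"
[1,2] (NP\(N\NP))/N  lex  "slowly"
[2,3] N/PP  lex  "plan"
[3,4] NP  lex  "quickly"
[4,5] (NP\PP)\NP  lex  "song"
[3,5] NP\PP  <  k=4
[5,6] PP\(NP\PP)  lex  "the"
[3,6] PP  <  k=5
[2,6] N  >  k=3
[1,6] NP\(N\NP)  >  k=2
[0,6] NP  <  k=1
[6,7] PP/S  lex  "clearly"
[7,8] (S\NP)\(PP/S)  lex  "map"
[6,8] S\NP  <  k=7
[0,8] S  <  k=6

[0,8] S   <
  [0,6] NP   <
    [0,1] "ate" : N\NP
    [1,6] NP\(N\NP)   >
      [1,2] "slowly" : (NP\(N\NP))/N
      [2,6] N   >
        [2,3] "plan" : N/PP
        [3,6] PP   <
          [3,5] NP\PP   <
            [3,4] "quickly" : NP
            [4,5] "song" : (NP\PP)\NP
          [5,6] "the" : PP\(NP\PP)
  [6,8] S\NP   <
    [6,7] "clearly" : PP/S
    [7,8] "map" : (S\NP)\(PP/S)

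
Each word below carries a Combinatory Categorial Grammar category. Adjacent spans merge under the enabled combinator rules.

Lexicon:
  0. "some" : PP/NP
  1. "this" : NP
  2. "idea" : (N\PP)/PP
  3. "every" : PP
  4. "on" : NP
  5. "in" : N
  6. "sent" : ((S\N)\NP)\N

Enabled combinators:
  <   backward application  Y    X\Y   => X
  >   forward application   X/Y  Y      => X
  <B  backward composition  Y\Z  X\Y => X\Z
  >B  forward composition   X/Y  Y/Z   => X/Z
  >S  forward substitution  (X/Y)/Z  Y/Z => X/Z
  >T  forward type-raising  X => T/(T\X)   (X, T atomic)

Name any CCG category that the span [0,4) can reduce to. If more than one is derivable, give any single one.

N

[0,7] S   <
  [0,4] N   <
    [0,2] PP   >
      [0,1] "some" : PP/NP
      [1,2] "this" : NP
    [2,4] N\PP   >
      [2,3] "idea" : (N\PP)/PP
      [3,4] "every" : PP
  [4,7] S\N   <
    [4,5] "on" : NP
    [5,7] (S\N)\NP   <
      [5,6] "in" : N
      [6,7] "sent" : ((S\N)\NP)\N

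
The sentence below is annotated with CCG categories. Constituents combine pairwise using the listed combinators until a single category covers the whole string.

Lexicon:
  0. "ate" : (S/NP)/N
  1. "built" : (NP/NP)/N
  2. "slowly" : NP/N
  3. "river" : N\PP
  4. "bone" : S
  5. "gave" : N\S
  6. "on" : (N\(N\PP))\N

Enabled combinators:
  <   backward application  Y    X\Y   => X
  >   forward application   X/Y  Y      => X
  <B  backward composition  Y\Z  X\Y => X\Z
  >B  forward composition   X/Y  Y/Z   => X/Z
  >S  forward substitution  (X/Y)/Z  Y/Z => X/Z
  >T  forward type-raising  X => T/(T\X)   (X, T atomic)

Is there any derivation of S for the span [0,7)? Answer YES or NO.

[0,7] S   >
  [0,3] S/N   >S
    [0,1] "ate" : (S/NP)/N
    [1,3] NP/N   >S
      [1,2] "built" : (NP/NP)/N
      [2,3] "slowly" : NP/N
  [3,7] N   <
    [3,4] "river" : N\PP
    [4,7] N\(N\PP)   <
      [4,6] N   <
        [4,5] "bone" : S
        [5,6] "gave" : N\S
      [6,7] "on" : (N\(N\PP))\N

YES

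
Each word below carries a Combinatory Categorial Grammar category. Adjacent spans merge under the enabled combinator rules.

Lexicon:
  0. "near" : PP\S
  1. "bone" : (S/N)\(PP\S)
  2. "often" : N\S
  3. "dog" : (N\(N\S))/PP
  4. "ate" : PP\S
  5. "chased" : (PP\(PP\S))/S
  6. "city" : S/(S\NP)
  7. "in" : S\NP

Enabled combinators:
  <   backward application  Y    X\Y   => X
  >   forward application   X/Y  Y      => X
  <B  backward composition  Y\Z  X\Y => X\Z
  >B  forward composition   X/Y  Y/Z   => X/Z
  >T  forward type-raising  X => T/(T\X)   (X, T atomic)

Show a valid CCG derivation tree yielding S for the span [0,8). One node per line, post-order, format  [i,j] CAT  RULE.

[0,1] PP\S  lex  "near"
[1,2] (S/N)\(PP\S)  lex  "bone"
[0,2] S/N  <  k=1
[2,3] N\S  lex  "often"
[3,4] (N\(N\S))/PP  lex  "dog"
[4,5] PP\S  lex  "ate"
[5,6] (PP\(PP\S))/S  lex  "chased"
[6,7] S/(S\NP)  lex  "city"
[7,8] S\NP  lex  "in"
[6,8] S  >  k=7
[5,8] PP\(PP\S)  >  k=6
[4,8] PP  <  k=5
[3,8] N\(N\S)  >  k=4
[2,8] N  <  k=3
[0,8] S  >  k=2

[0,8] S   >
  [0,2] S/N   <
    [0,1] "near" : PP\S
    [1,2] "bone" : (S/N)\(PP\S)
  [2,8] N   <
    [2,3] "often" : N\S
    [3,8] N\(N\S)   >
      [3,4] "dog" : (N\(N\S))/PP
      [4,8] PP   <
        [4,5] "ate" : PP\S
        [5,8] PP\(PP\S)   >
          [5,6] "chased" : (PP\(PP\S))/S
          [6,8] S   >
            [6,7] "city" : S/(S\NP)
            [7,8] "in" : S\NP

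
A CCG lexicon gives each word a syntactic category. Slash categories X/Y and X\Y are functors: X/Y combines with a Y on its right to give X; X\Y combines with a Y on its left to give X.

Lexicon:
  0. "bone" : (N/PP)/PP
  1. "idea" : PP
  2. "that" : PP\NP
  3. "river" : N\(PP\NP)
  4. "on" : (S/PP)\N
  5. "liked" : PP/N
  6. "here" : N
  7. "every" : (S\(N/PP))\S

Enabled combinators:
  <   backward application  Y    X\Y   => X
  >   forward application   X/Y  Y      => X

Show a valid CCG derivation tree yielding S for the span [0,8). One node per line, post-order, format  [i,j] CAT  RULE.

[0,8] S   <
  [0,2] N/PP   >
    [0,1] "bone" : (N/PP)/PP
    [1,2] "idea" : PP
  [2,8] S\(N/PP)   <
    [2,7] S   >
      [2,5] S/PP   <
        [2,4] N   <
          [2,3] "that" : PP\NP
          [3,4] "river" : N\(PP\NP)
        [4,5] "on" : (S/PP)\N
      [5,7] PP   >
        [5,6] "liked" : PP/N
        [6,7] "here" : N
    [7,8] "every" : (S\(N/PP))\S

[0,1] (N/PP)/PP  lex  "bone"
[1,2] PP  lex  "idea"
[0,2] N/PP  >  k=1
[2,3] PP\NP  lex  "that"
[3,4] N\(PP\NP)  lex  "river"
[2,4] N  <  k=3
[4,5] (S/PP)\N  lex  "on"
[2,5] S/PP  <  k=4
[5,6] PP/N  lex  "liked"
[6,7] N  lex  "here"
[5,7] PP  >  k=6
[2,7] S  >  k=5
[7,8] (S\(N/PP))\S  lex  "every"
[2,8] S\(N/PP)  <  k=7
[0,8] S  <  k=2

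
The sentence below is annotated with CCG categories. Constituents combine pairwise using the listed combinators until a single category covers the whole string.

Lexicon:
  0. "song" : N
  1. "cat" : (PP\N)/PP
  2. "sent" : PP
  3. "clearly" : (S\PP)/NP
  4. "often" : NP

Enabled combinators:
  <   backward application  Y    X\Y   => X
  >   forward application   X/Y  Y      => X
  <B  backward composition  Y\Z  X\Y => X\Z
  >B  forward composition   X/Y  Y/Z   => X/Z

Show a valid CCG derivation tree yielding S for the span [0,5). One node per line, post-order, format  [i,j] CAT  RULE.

[0,5] S   <
  [0,1] "song" : N
  [1,5] S\N   <B
    [1,3] PP\N   >
      [1,2] "cat" : (PP\N)/PP
      [2,3] "sent" : PP
    [3,5] S\PP   >
      [3,4] "clearly" : (S\PP)/NP
      [4,5] "often" : NP

[0,1] N  lex  "song"
[1,2] (PP\N)/PP  lex  "cat"
[2,3] PP  lex  "sent"
[1,3] PP\N  >  k=2
[3,4] (S\PP)/NP  lex  "clearly"
[4,5] NP  lex  "often"
[3,5] S\PP  >  k=4
[1,5] S\N  <B  k=3
[0,5] S  <  k=1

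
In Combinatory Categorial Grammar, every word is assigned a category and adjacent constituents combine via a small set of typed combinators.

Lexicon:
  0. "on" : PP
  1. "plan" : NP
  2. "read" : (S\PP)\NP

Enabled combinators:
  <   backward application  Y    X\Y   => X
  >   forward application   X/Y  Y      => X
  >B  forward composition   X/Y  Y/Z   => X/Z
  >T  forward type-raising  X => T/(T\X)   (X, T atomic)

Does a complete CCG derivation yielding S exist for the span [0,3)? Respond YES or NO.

[0,3] S   <
  [0,1] "on" : PP
  [1,3] S\PP   <
    [1,2] "plan" : NP
    [2,3] "read" : (S\PP)\NP

YES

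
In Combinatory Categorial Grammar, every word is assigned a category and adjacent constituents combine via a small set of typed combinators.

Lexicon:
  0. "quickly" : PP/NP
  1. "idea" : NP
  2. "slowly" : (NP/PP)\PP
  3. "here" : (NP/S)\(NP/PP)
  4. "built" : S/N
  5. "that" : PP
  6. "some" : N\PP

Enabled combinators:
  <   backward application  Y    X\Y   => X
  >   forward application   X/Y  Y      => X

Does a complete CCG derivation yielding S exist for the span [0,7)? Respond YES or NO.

PP/NP NP (NP/PP)\PP (NP/S)\(NP/PP) S/N PP N\PP
CKY chart[0,7] = {NP}; S ∉ chart

NO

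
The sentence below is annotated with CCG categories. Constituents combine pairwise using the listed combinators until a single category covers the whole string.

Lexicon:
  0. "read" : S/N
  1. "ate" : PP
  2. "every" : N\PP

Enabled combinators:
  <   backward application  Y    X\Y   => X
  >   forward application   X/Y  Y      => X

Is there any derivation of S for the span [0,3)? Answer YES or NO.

[0,3] S   >
  [0,1] "read" : S/N
  [1,3] N   <
    [1,2] "ate" : PP
    [2,3] "every" : N\PP

YES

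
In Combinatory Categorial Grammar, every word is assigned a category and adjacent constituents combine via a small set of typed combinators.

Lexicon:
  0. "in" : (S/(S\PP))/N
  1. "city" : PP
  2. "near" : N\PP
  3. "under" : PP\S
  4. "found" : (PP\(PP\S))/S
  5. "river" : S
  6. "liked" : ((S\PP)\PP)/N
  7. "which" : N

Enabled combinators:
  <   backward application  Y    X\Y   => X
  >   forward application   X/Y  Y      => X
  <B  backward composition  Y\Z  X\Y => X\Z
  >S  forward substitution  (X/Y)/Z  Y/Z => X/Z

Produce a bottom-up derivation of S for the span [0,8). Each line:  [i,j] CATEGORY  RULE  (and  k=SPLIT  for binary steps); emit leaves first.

[0,8] S   >
  [0,3] S/(S\PP)   >
    [0,1] "in" : (S/(S\PP))/N
    [1,3] N   <
      [1,2] "city" : PP
      [2,3] "near" : N\PP
  [3,8] S\PP   <
    [3,6] PP   <
      [3,4] "under" : PP\S
      [4,6] PP\(PP\S)   >
        [4,5] "found" : (PP\(PP\S))/S
        [5,6] "river" : S
    [6,8] (S\PP)\PP   >
      [6,7] "liked" : ((S\PP)\PP)/N
      [7,8] "which" : N

[0,1] (S/(S\PP))/N  lex  "in"
[1,2] PP  lex  "city"
[2,3] N\PP  lex  "near"
[1,3] N  <  k=2
[0,3] S/(S\PP)  >  k=1
[3,4] PP\S  lex  "under"
[4,5] (PP\(PP\S))/S  lex  "found"
[5,6] S  lex  "river"
[4,6] PP\(PP\S)  >  k=5
[3,6] PP  <  k=4
[6,7] ((S\PP)\PP)/N  lex  "liked"
[7,8] N  lex  "which"
[6,8] (S\PP)\PP  >  k=7
[3,8] S\PP  <  k=6
[0,8] S  >  k=3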